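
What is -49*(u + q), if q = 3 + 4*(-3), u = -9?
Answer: 882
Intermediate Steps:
q = -9 (q = 3 - 12 = -9)
-49*(u + q) = -49*(-9 - 9) = -49*(-18) = 882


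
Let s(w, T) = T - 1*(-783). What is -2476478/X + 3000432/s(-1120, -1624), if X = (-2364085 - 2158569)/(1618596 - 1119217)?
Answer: 513247857668357/1901776007 ≈ 2.6988e+5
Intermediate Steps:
s(w, T) = 783 + T (s(w, T) = T + 783 = 783 + T)
X = -4522654/499379 ≈ -9.0565
-2476478/X + 3000432/s(-1120, -1624) = -2476478/(-4522654/499379) + 3000432/(783 - 1624) = -2476478*(-499379/4522654) + 3000432/(-841) = 618350553581/2261327 + 3000432*(-1/841) = 618350553581/2261327 - 3000432/841 = 513247857668357/1901776007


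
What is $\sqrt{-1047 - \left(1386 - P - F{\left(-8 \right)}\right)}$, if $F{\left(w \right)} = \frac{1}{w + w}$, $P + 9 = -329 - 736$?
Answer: $\frac{i \sqrt{56113}}{4} \approx 59.22 i$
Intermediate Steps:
$P = -1074$ ($P = -9 - 1065 = -1074$)
$F{\left(w \right)} = \frac{1}{2 w}$
$\sqrt{-1047 - \left(1386 - P - F{\left(-8 \right)}\right)} = \sqrt{-1047 - \left(2460 + \frac{1}{16}\right)} = \sqrt{-1047 + \left(\left(-1074 + \frac{1}{2} \left(- \frac{1}{8}\right)\right) - 1386\right)} = \sqrt{-1047 - \frac{39361}{16}} = \sqrt{- \frac{56113}{16}} = \frac{i \sqrt{56113}}{4}$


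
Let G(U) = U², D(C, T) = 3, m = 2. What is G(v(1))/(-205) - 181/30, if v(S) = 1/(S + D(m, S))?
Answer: -59371/9840 ≈ -6.0336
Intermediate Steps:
v(S) = 1/(3 + S) (v(S) = 1/(S + 3) = 1/(3 + S))
G(v(1))/(-205) - 181/30 = (1/(3 + 1))²/(-205) - 181/30 = (1/4)²*(-1/205) - 181*1/30 = (¼)²*(-1/205) - 181/30 = (1/16)*(-1/205) - 181/30 = -1/3280 - 181/30 = -59371/9840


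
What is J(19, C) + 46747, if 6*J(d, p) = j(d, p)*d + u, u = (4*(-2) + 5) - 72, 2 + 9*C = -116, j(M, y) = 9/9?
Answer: 140213/3 ≈ 46738.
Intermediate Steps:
j(M, y) = 1 (j(M, y) = 9*(⅑) = 1)
C = -118/9 (C = -2/9 + (⅑)*(-116) = -2/9 - 116/9 = -118/9 ≈ -13.111)
u = -75 (u = (-8 + 5) - 72 = -3 - 72 = -75)
J(d, p) = -25/2 + d/6 (J(d, p) = (1*d - 75)/6 = (d - 75)/6 = (-75 + d)/6 = -25/2 + d/6)
J(19, C) + 46747 = (-25/2 + (⅙)*19) + 46747 = (-25/2 + 19/6) + 46747 = -28/3 + 46747 = 140213/3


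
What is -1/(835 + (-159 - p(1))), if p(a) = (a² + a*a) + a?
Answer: -1/673 ≈ -0.0014859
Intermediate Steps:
p(a) = a + 2*a² (p(a) = (a² + a²) + a = 2*a² + a = a + 2*a²)
-1/(835 + (-159 - p(1))) = -1/(835 + (-159 - (1 + 2*1))) = -1/(835 + (-159 - (1 + 2))) = -1/(835 + (-159 - 3)) = -1/(835 - 162) = -1/673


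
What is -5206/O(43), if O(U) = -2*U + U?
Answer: 5206/43 ≈ 121.07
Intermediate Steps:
O(U) = -U
-5206/O(43) = -5206/((-1*43)) = -5206/(-43) = -5206*(-1/43) = 5206/43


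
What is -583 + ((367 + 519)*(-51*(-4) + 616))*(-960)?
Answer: -697459783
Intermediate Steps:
-583 + ((367 + 519)*(-51*(-4) + 616))*(-960) = -583 + (886*(204 + 616))*(-960) = -583 + (886*820)*(-960) = -583 + 726520*(-960) = -583 - 697459200 = -697459783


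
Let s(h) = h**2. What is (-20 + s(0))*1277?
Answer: -25540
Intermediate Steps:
(-20 + s(0))*1277 = (-20 + 0**2)*1277 = (-20 + 0)*1277 = -20*1277 = -25540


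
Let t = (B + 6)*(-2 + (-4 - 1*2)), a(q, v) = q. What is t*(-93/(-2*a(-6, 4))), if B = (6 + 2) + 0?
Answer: 868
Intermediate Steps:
B = 8 (B = 8 + 0 = 8)
t = -112 (t = (8 + 6)*(-2 + (-4 - 1*2)) = 14*(-2 + (-4 - 2)) = 14*(-2 - 6) = 14*(-8) = -112)
t*(-93/(-2*a(-6, 4))) = -112*(-93)/((-2*(-6))) = -112*(-93)/12 = -28*(-93)/3 = -112*(-31/4) = 868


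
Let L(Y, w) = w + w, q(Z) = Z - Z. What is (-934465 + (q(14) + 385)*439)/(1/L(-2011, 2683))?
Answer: -4107404700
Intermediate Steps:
q(Z) = 0
L(Y, w) = 2*w
(-934465 + (q(14) + 385)*439)/(1/L(-2011, 2683)) = (-934465 + (0 + 385)*439)/(1/(2*2683)) = (-934465 + 385*439)/(1/5366) = (-934465 + 169015)/(1/5366) = -765450*5366 = -4107404700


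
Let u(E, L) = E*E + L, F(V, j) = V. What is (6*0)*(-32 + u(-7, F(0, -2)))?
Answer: 0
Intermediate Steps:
u(E, L) = L + E² (u(E, L) = E² + L = L + E²)
(6*0)*(-32 + u(-7, F(0, -2))) = (6*0)*(-32 + (0 + (-7)²)) = 0*(-32 + (0 + 49)) = 0*(-32 + 49) = 0*17 = 0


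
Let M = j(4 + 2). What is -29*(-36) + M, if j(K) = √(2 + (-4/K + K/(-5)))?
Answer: 1044 + √30/15 ≈ 1044.4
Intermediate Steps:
j(K) = √(2 - 4/K - K/5) (j(K) = √(2 + (-4/K + K*(-⅕))) = √(2 + (-4/K - K/5)) = √(2 - 4/K - K/5))
M = √30/15 (M = √(50 - 100/(4 + 2) - 5*(4 + 2))/5 = √(50 - 100/6 - 5*6)/5 = √(50 - 100*⅙ - 30)/5 = √(50 - 50/3 - 30)/5 = √(10/3)/5 = (√30/3)/5 = √30/15 ≈ 0.36515)
-29*(-36) + M = -29*(-36) + √30/15 = 1044 + √30/15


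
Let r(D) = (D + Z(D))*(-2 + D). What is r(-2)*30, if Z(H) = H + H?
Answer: 720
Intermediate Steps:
Z(H) = 2*H
r(D) = 3*D*(-2 + D) (r(D) = (D + 2*D)*(-2 + D) = (3*D)*(-2 + D) = 3*D*(-2 + D))
r(-2)*30 = (3*(-2)*(-2 - 2))*30 = (3*(-2)*(-4))*30 = 24*30 = 720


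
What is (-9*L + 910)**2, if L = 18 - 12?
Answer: 732736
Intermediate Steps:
L = 6
(-9*L + 910)**2 = (-9*6 + 910)**2 = (-54 + 910)**2 = 856**2 = 732736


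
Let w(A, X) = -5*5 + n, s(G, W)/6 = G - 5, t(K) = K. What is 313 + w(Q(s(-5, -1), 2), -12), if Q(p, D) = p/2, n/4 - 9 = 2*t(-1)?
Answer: 316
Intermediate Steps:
s(G, W) = -30 + 6*G (s(G, W) = 6*(G - 5) = 6*(-5 + G) = -30 + 6*G)
n = 28 (n = 36 + 4*(2*(-1)) = 36 + 4*(-2) = 36 - 8 = 28)
Q(p, D) = p/2 (Q(p, D) = p*(½) = p/2)
w(A, X) = 3 (w(A, X) = -5*5 + 28 = -25 + 28 = 3)
313 + w(Q(s(-5, -1), 2), -12) = 313 + 3 = 316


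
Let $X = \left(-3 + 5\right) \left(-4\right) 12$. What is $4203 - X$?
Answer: $4299$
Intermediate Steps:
$X = -96$ ($X = 2 \left(-4\right) 12 = \left(-8\right) 12 = -96$)
$4203 - X = 4203 - -96 = 4203 + 96 = 4299$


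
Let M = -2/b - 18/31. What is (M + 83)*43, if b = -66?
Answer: 3626878/1023 ≈ 3545.3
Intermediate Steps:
M = -563/1023 (M = -2/(-66) - 18/31 = -2*(-1/66) - 18*1/31 = 1/33 - 18/31 = -563/1023 ≈ -0.55034)
(M + 83)*43 = (-563/1023 + 83)*43 = (84346/1023)*43 = 3626878/1023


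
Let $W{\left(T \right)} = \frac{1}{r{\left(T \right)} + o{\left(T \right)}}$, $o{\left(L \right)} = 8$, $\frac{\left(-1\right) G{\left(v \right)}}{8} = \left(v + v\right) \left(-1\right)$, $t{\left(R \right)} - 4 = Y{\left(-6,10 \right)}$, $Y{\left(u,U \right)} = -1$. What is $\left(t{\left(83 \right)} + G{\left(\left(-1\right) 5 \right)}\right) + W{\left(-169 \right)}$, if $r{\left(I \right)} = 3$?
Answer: $- \frac{846}{11} \approx -76.909$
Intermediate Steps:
$t{\left(R \right)} = 3$ ($t{\left(R \right)} = 4 - 1 = 3$)
$G{\left(v \right)} = 16 v$ ($G{\left(v \right)} = - 8 \left(v + v\right) \left(-1\right) = - 8 \cdot 2 v \left(-1\right) = - 8 \left(- 2 v\right) = 16 v$)
$W{\left(T \right)} = \frac{1}{11}$ ($W{\left(T \right)} = \frac{1}{3 + 8} = \frac{1}{11}$)
$\left(t{\left(83 \right)} + G{\left(\left(-1\right) 5 \right)}\right) + W{\left(-169 \right)} = \left(3 + 16 \left(\left(-1\right) 5\right)\right) + \frac{1}{11} = \left(3 + 16 \left(-5\right)\right) + \frac{1}{11} = \left(3 - 80\right) + \frac{1}{11} = -77 + \frac{1}{11} = - \frac{846}{11}$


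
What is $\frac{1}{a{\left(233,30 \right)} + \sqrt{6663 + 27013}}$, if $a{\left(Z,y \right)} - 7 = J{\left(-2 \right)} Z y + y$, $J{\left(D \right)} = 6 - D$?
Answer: $\frac{55957}{3131152173} - \frac{2 \sqrt{8419}}{3131152173} \approx 1.7812 \cdot 10^{-5}$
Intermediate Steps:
$a{\left(Z,y \right)} = 7 + y + 8 Z y$ ($a{\left(Z,y \right)} = 7 + \left(\left(6 - -2\right) Z y + y\right) = 7 + \left(\left(6 + 2\right) Z y + y\right) = 7 + \left(8 Z y + y\right) = 7 + \left(y + 8 Z y\right) = 7 + y + 8 Z y$)
$\frac{1}{a{\left(233,30 \right)} + \sqrt{6663 + 27013}} = \frac{1}{\left(7 + 30 + 8 \cdot 233 \cdot 30\right) + \sqrt{6663 + 27013}} = \frac{1}{\left(7 + 30 + 55920\right) + \sqrt{33676}} = \frac{1}{55957 + 2 \sqrt{8419}}$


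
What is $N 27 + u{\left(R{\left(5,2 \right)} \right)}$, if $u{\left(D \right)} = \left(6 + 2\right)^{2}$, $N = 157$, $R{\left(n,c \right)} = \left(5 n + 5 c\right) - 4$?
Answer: $4303$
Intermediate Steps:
$R{\left(n,c \right)} = -4 + 5 c + 5 n$ ($R{\left(n,c \right)} = \left(5 c + 5 n\right) - 4 = -4 + 5 c + 5 n$)
$u{\left(D \right)} = 64$ ($u{\left(D \right)} = 8^{2} = 64$)
$N 27 + u{\left(R{\left(5,2 \right)} \right)} = 157 \cdot 27 + 64 = 4239 + 64 = 4303$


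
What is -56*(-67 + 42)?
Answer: 1400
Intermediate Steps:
-56*(-67 + 42) = -56*(-25) = -1*(-1400) = 1400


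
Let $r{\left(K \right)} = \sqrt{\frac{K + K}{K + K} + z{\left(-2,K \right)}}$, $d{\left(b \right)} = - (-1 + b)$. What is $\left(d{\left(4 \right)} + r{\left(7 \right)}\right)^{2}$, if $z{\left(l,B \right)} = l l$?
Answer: $\left(3 - \sqrt{5}\right)^{2} \approx 0.58359$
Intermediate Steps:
$z{\left(l,B \right)} = l^{2}$
$d{\left(b \right)} = 1 - b$
$r{\left(K \right)} = \sqrt{5}$ ($r{\left(K \right)} = \sqrt{\frac{K + K}{K + K} + \left(-2\right)^{2}} = \sqrt{\frac{2 K}{2 K} + 4} = \sqrt{2 K \frac{1}{2 K} + 4} = \sqrt{1 + 4} = \sqrt{5}$)
$\left(d{\left(4 \right)} + r{\left(7 \right)}\right)^{2} = \left(\left(1 - 4\right) + \sqrt{5}\right)^{2} = \left(-3 + \sqrt{5}\right)^{2}$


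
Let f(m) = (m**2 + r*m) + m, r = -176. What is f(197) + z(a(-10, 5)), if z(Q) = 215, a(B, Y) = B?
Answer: 4549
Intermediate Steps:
f(m) = m**2 - 175*m (f(m) = (m**2 - 176*m) + m = m**2 - 175*m)
f(197) + z(a(-10, 5)) = 197*(-175 + 197) + 215 = 197*22 + 215 = 4334 + 215 = 4549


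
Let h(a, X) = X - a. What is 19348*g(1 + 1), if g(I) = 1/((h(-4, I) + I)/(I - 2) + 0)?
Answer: 0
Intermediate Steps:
g(I) = (-2 + I)/(4 + 2*I) (g(I) = 1/(((I - 1*(-4)) + I)/(I - 2) + 0) = 1/(((I + 4) + I)/(-2 + I) + 0) = 1/(((4 + I) + I)/(-2 + I) + 0) = 1/((4 + 2*I)/(-2 + I) + 0) = 1/((4 + 2*I)/(-2 + I)) = (-2 + I)/(4 + 2*I))
19348*g(1 + 1) = 19348*((-2 + (1 + 1))/(2*(2 + (1 + 1)))) = 19348*((-2 + 2)/(2*(2 + 2))) = 19348*((½)*0/4) = 19348*((½)*(¼)*0) = 19348*0 = 0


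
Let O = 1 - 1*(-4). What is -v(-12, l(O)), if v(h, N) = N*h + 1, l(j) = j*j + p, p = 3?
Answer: 335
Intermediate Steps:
O = 5 (O = 1 + 4 = 5)
l(j) = 3 + j² (l(j) = j*j + 3 = j² + 3 = 3 + j²)
v(h, N) = 1 + N*h
-v(-12, l(O)) = -(1 + (3 + 5²)*(-12)) = -(1 + (3 + 25)*(-12)) = -(1 + 28*(-12)) = -(1 - 336) = -1*(-335) = 335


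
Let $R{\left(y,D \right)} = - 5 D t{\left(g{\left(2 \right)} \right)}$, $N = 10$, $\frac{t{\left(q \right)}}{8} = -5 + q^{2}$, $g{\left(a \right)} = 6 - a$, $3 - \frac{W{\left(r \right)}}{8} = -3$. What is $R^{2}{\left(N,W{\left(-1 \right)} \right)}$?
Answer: $446054400$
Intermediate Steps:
$W{\left(r \right)} = 48$ ($W{\left(r \right)} = 24 - -24 = 24 + 24 = 48$)
$t{\left(q \right)} = -40 + 8 q^{2}$ ($t{\left(q \right)} = 8 \left(-5 + q^{2}\right) = -40 + 8 q^{2}$)
$R{\left(y,D \right)} = - 440 D$ ($R{\left(y,D \right)} = - 5 D \left(-40 + 8 \left(6 - 2\right)^{2}\right) = - 5 D \left(-40 + 8 \cdot 4^{2}\right) = - 5 D \left(-40 + 8 \cdot 16\right) = - 5 D \left(-40 + 128\right) = - 5 D 88 = - 440 D$)
$R^{2}{\left(N,W{\left(-1 \right)} \right)} = \left(\left(-440\right) 48\right)^{2} = \left(-21120\right)^{2} = 446054400$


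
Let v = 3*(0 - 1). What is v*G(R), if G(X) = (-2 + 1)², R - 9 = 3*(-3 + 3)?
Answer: -3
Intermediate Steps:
R = 9 (R = 9 + 3*(-3 + 3) = 9 + 3*0 = 9 + 0 = 9)
G(X) = 1 (G(X) = (-1)² = 1)
v = -3 (v = 3*(-1) = -3)
v*G(R) = -3*1 = -3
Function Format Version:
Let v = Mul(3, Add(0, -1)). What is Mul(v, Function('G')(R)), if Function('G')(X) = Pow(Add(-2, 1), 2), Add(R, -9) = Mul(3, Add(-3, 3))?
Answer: -3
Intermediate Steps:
R = 9 (R = Add(9, Mul(3, Add(-3, 3))) = Add(9, Mul(3, 0)) = Add(9, 0) = 9)
Function('G')(X) = 1 (Function('G')(X) = Pow(-1, 2) = 1)
v = -3 (v = Mul(3, -1) = -3)
Mul(v, Function('G')(R)) = Mul(-3, 1) = -3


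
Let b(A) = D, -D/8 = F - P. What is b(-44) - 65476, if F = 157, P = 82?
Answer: -66076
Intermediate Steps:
D = -600 (D = -8*(157 - 1*82) = -8*(157 - 82) = -8*75 = -600)
b(A) = -600
b(-44) - 65476 = -600 - 65476 = -66076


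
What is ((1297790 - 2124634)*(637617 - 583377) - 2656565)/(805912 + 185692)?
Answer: -44850675125/991604 ≈ -45230.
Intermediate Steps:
((1297790 - 2124634)*(637617 - 583377) - 2656565)/(805912 + 185692) = (-826844*54240 - 2656565)/991604 = (-44848018560 - 2656565)*(1/991604) = -44850675125*1/991604 = -44850675125/991604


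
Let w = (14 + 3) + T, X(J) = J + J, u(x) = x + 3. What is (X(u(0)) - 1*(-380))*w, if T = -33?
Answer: -6176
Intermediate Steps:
u(x) = 3 + x
X(J) = 2*J
w = -16 (w = (14 + 3) - 33 = 17 - 33 = -16)
(X(u(0)) - 1*(-380))*w = (2*(3 + 0) - 1*(-380))*(-16) = (2*3 + 380)*(-16) = (6 + 380)*(-16) = 386*(-16) = -6176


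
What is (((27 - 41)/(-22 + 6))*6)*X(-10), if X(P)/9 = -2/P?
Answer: 189/20 ≈ 9.4500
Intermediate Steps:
X(P) = -18/P (X(P) = 9*(-2/P) = -18/P)
(((27 - 41)/(-22 + 6))*6)*X(-10) = (((27 - 41)/(-22 + 6))*6)*(-18/(-10)) = (-14/(-16)*6)*(-18*(-⅒)) = (-14*(-1/16)*6)*(9/5) = ((7/8)*6)*(9/5) = (21/4)*(9/5) = 189/20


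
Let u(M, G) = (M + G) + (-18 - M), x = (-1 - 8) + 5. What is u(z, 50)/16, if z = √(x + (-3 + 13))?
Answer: 2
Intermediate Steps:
x = -4 (x = -9 + 5 = -4)
z = √6 (z = √(-4 + (-3 + 13)) = √(-4 + 10) = √6 ≈ 2.4495)
u(M, G) = -18 + G (u(M, G) = (G + M) + (-18 - M) = -18 + G)
u(z, 50)/16 = (-18 + 50)/16 = 32*(1/16) = 2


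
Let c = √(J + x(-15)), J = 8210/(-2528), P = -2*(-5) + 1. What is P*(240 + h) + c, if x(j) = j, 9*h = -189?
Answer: 2409 + I*√1822135/316 ≈ 2409.0 + 4.2717*I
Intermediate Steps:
h = -21 (h = (⅑)*(-189) = -21)
P = 11 (P = 10 + 1 = 11)
J = -4105/1264 (J = 8210*(-1/2528) = -4105/1264 ≈ -3.2476)
c = I*√1822135/316 (c = √(-4105/1264 - 15) = √(-23065/1264) = I*√1822135/316 ≈ 4.2717*I)
P*(240 + h) + c = 11*(240 - 21) + I*√1822135/316 = 11*219 + I*√1822135/316 = 2409 + I*√1822135/316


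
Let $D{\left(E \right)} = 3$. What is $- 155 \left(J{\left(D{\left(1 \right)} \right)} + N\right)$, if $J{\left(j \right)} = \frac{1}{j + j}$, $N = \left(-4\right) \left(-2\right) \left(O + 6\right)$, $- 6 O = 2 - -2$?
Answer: $- \frac{39835}{6} \approx -6639.2$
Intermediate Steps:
$O = - \frac{2}{3}$ ($O = - \frac{2 - -2}{6} = - \frac{2 + 2}{6} = \left(- \frac{1}{6}\right) 4 = - \frac{2}{3} \approx -0.66667$)
$N = \frac{128}{3}$ ($N = \left(-4\right) \left(-2\right) \left(- \frac{2}{3} + 6\right) = 8 \cdot \frac{16}{3} = \frac{128}{3} \approx 42.667$)
$J{\left(j \right)} = \frac{1}{2 j}$
$- 155 \left(J{\left(D{\left(1 \right)} \right)} + N\right) = - 155 \left(\frac{1}{2 \cdot 3} + \frac{128}{3}\right) = - 155 \left(\frac{1}{2} \cdot \frac{1}{3} + \frac{128}{3}\right) = - 155 \left(\frac{1}{6} + \frac{128}{3}\right) = \left(-155\right) \frac{257}{6} = - \frac{39835}{6}$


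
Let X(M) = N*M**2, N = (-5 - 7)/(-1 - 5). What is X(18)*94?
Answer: 60912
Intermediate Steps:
N = 2 (N = -12/(-6) = -12*(-1/6) = 2)
X(M) = 2*M**2
X(18)*94 = (2*18**2)*94 = (2*324)*94 = 648*94 = 60912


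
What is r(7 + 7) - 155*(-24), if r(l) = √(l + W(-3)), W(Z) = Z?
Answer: 3720 + √11 ≈ 3723.3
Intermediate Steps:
r(l) = √(-3 + l) (r(l) = √(l - 3) = √(-3 + l))
r(7 + 7) - 155*(-24) = √(-3 + (7 + 7)) - 155*(-24) = √(-3 + 14) + 3720 = √11 + 3720 = 3720 + √11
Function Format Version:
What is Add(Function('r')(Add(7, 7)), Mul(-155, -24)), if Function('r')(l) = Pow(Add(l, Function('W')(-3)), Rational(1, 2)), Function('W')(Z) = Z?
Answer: Add(3720, Pow(11, Rational(1, 2))) ≈ 3723.3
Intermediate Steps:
Function('r')(l) = Pow(Add(-3, l), Rational(1, 2)) (Function('r')(l) = Pow(Add(l, -3), Rational(1, 2)) = Pow(Add(-3, l), Rational(1, 2)))
Add(Function('r')(Add(7, 7)), Mul(-155, -24)) = Add(Pow(Add(-3, Add(7, 7)), Rational(1, 2)), Mul(-155, -24)) = Add(Pow(Add(-3, 14), Rational(1, 2)), 3720) = Add(Pow(11, Rational(1, 2)), 3720) = Add(3720, Pow(11, Rational(1, 2)))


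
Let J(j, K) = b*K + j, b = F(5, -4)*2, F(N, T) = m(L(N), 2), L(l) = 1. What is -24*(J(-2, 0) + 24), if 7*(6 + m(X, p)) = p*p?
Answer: -528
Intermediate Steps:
m(X, p) = -6 + p²/7 (m(X, p) = -6 + (p*p)/7 = -6 + p²/7)
F(N, T) = -38/7 (F(N, T) = -6 + (⅐)*2² = -6 + (⅐)*4 = -6 + 4/7 = -38/7)
b = -76/7 (b = -38/7*2 = -76/7 ≈ -10.857)
J(j, K) = j - 76*K/7 (J(j, K) = -76*K/7 + j = j - 76*K/7)
-24*(J(-2, 0) + 24) = -24*((-2 - 76/7*0) + 24) = -24*((-2 + 0) + 24) = -24*(-2 + 24) = -24*22 = -528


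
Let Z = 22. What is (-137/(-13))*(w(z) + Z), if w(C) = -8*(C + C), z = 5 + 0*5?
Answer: -7946/13 ≈ -611.23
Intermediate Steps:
z = 5 (z = 5 + 0 = 5)
w(C) = -16*C
(-137/(-13))*(w(z) + Z) = (-137/(-13))*(-16*5 + 22) = (-137*(-1/13))*(-80 + 22) = (137/13)*(-58) = -7946/13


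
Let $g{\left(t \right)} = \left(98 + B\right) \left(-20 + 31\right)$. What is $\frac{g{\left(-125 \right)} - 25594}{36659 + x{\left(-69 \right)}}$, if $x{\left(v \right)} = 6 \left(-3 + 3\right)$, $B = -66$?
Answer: $- \frac{3606}{5237} \approx -0.68856$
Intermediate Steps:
$x{\left(v \right)} = 0$ ($x{\left(v \right)} = 6 \cdot 0 = 0$)
$g{\left(t \right)} = 352$ ($g{\left(t \right)} = \left(98 - 66\right) \left(-20 + 31\right) = 32 \cdot 11 = 352$)
$\frac{g{\left(-125 \right)} - 25594}{36659 + x{\left(-69 \right)}} = \frac{352 - 25594}{36659 + 0} = - \frac{25242}{36659} = \left(-25242\right) \frac{1}{36659} = - \frac{3606}{5237}$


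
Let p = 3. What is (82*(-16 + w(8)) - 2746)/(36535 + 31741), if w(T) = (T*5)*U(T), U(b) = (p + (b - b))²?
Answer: 12731/34138 ≈ 0.37293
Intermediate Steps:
U(b) = 9 (U(b) = (3 + (b - b))² = (3 + 0)² = 3² = 9)
w(T) = 45*T (w(T) = (T*5)*9 = (5*T)*9 = 45*T)
(82*(-16 + w(8)) - 2746)/(36535 + 31741) = (82*(-16 + 45*8) - 2746)/(36535 + 31741) = (82*(-16 + 360) - 2746)/68276 = (82*344 - 2746)*(1/68276) = (28208 - 2746)*(1/68276) = 25462*(1/68276) = 12731/34138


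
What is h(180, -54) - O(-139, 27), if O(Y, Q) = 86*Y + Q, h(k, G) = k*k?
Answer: 44327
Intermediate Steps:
h(k, G) = k²
O(Y, Q) = Q + 86*Y
h(180, -54) - O(-139, 27) = 180² - (27 + 86*(-139)) = 32400 - (27 - 11954) = 32400 - 1*(-11927) = 32400 + 11927 = 44327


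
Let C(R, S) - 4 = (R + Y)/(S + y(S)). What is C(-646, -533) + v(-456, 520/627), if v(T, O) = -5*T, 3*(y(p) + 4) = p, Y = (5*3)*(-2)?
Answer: 1224731/536 ≈ 2284.9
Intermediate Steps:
Y = -30 (Y = 15*(-2) = -30)
y(p) = -4 + p/3
C(R, S) = 4 + (-30 + R)/(-4 + 4*S/3) (C(R, S) = 4 + (R - 30)/(S + (-4 + S/3)) = 4 + (-30 + R)/(-4 + 4*S/3))
C(-646, -533) + v(-456, 520/627) = (-138 + 3*(-646) + 16*(-533))/(4*(-3 - 533)) - 5*(-456) = (¼)*(-138 - 1938 - 8528)/(-536) + 2280 = (¼)*(-1/536)*(-10604) + 2280 = 2651/536 + 2280 = 1224731/536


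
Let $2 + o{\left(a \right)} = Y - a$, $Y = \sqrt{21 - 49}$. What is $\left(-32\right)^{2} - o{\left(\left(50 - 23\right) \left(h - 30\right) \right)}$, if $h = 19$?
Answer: $729 - 2 i \sqrt{7} \approx 729.0 - 5.2915 i$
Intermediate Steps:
$Y = 2 i \sqrt{7}$ ($Y = \sqrt{-28} = 2 i \sqrt{7} \approx 5.2915 i$)
$o{\left(a \right)} = -2 - a + 2 i \sqrt{7}$ ($o{\left(a \right)} = -2 - \left(a - 2 i \sqrt{7}\right) = -2 - a + 2 i \sqrt{7}$)
$\left(-32\right)^{2} - o{\left(\left(50 - 23\right) \left(h - 30\right) \right)} = \left(-32\right)^{2} - \left(-2 - \left(50 - 23\right) \left(19 - 30\right) + 2 i \sqrt{7}\right) = 1024 - \left(-2 - 27 \left(-11\right) + 2 i \sqrt{7}\right) = 1024 - \left(-2 - -297 + 2 i \sqrt{7}\right) = 1024 - \left(-2 + 297 + 2 i \sqrt{7}\right) = 1024 - \left(295 + 2 i \sqrt{7}\right) = 729 - 2 i \sqrt{7}$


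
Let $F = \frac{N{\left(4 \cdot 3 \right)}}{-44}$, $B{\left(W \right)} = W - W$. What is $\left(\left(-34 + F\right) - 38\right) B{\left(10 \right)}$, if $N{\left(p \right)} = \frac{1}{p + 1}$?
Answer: $0$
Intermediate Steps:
$N{\left(p \right)} = \frac{1}{1 + p}$
$B{\left(W \right)} = 0$
$F = - \frac{1}{572}$ ($F = \frac{1}{\left(1 + 4 \cdot 3\right) \left(-44\right)} = \frac{1}{1 + 12} \left(- \frac{1}{44}\right) = \frac{1}{13} \left(- \frac{1}{44}\right) = - \frac{1}{572} \approx -0.0017483$)
$\left(\left(-34 + F\right) - 38\right) B{\left(10 \right)} = \left(\left(-34 - \frac{1}{572}\right) - 38\right) 0 = \left(- \frac{19449}{572} - 38\right) 0 = \left(- \frac{41185}{572}\right) 0 = 0$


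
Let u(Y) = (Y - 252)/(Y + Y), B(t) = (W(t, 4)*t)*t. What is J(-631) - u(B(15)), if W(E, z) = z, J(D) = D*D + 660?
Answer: 9970516/25 ≈ 3.9882e+5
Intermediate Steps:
J(D) = 660 + D**2 (J(D) = D**2 + 660 = 660 + D**2)
B(t) = 4*t**2 (B(t) = (4*t)*t = 4*t**2)
u(Y) = (-252 + Y)/(2*Y) (u(Y) = (-252 + Y)/((2*Y)) = (-252 + Y)*(1/(2*Y)) = (-252 + Y)/(2*Y))
J(-631) - u(B(15)) = (660 + (-631)**2) - (-252 + 4*15**2)/(2*(4*15**2)) = (660 + 398161) - (-252 + 4*225)/(2*(4*225)) = 398821 - (-252 + 900)/(2*900) = 398821 - 648/(2*900) = 398821 - 1*9/25 = 398821 - 9/25 = 9970516/25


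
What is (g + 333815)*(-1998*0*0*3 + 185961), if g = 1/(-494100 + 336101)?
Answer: 9808036175212824/157999 ≈ 6.2077e+10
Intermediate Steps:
g = -1/157999 (g = 1/(-157999) = -1/157999 ≈ -6.3292e-6)
(g + 333815)*(-1998*0*0*3 + 185961) = (-1/157999 + 333815)*(-1998*0*0*3 + 185961) = 52742436184*(-0*3 + 185961)/157999 = 52742436184*(-1998*0 + 185961)/157999 = 52742436184*(0 + 185961)/157999 = (52742436184/157999)*185961 = 9808036175212824/157999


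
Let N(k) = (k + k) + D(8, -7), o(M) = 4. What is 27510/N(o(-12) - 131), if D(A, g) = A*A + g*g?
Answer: -9170/47 ≈ -195.11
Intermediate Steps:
D(A, g) = A**2 + g**2
N(k) = 113 + 2*k (N(k) = (k + k) + (8**2 + (-7)**2) = 2*k + (64 + 49) = 2*k + 113 = 113 + 2*k)
27510/N(o(-12) - 131) = 27510/(113 + 2*(4 - 131)) = 27510/(113 + 2*(-127)) = 27510/(113 - 254) = 27510/(-141) = 27510*(-1/141) = -9170/47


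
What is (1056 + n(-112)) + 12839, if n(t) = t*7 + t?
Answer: 12999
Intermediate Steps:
n(t) = 8*t (n(t) = 7*t + t = 8*t)
(1056 + n(-112)) + 12839 = (1056 + 8*(-112)) + 12839 = (1056 - 896) + 12839 = 160 + 12839 = 12999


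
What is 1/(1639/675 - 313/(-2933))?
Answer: 1979775/5018462 ≈ 0.39450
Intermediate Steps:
1/(1639/675 - 313/(-2933)) = 1/(1639*(1/675) - 313*(-1/2933)) = 1/(1639/675 + 313/2933) = 1/(5018462/1979775) = 1979775/5018462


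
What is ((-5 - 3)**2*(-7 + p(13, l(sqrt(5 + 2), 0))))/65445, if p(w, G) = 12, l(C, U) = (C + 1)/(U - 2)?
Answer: 64/13089 ≈ 0.0048896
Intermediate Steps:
l(C, U) = (1 + C)/(-2 + U)
((-5 - 3)**2*(-7 + p(13, l(sqrt(5 + 2), 0))))/65445 = ((-5 - 3)**2*(-7 + 12))/65445 = ((-8)**2*5)*(1/65445) = (64*5)*(1/65445) = 320*(1/65445) = 64/13089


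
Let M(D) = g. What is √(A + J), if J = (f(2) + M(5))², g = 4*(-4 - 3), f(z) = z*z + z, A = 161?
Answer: √645 ≈ 25.397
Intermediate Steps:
f(z) = z + z² (f(z) = z² + z = z + z²)
g = -28 (g = 4*(-7) = -28)
M(D) = -28
J = 484 (J = (2*(1 + 2) - 28)² = (2*3 - 28)² = (6 - 28)² = (-22)² = 484)
√(A + J) = √(161 + 484) = √645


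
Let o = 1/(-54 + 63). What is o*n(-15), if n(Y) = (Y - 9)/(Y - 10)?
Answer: 8/75 ≈ 0.10667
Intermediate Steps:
n(Y) = (-9 + Y)/(-10 + Y)
o = 1/9 ≈ 0.11111
o*n(-15) = ((-9 - 15)/(-10 - 15))/9 = (-24/(-25))/9 = (-1/25*(-24))/9 = (1/9)*(24/25) = 8/75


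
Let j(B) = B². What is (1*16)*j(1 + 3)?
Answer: 256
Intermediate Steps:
(1*16)*j(1 + 3) = (1*16)*(1 + 3)² = 16*4² = 16*16 = 256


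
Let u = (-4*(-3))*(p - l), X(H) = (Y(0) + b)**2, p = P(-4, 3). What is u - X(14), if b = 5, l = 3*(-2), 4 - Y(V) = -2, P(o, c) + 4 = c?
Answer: -61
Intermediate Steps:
P(o, c) = -4 + c
p = -1 (p = -4 + 3 = -1)
Y(V) = 6 (Y(V) = 4 - 1*(-2) = 4 + 2 = 6)
l = -6
X(H) = 121 (X(H) = (6 + 5)**2 = 11**2 = 121)
u = 60 (u = (-4*(-3))*(-1 - 1*(-6)) = 12*(-1 + 6) = 12*5 = 60)
u - X(14) = 60 - 1*121 = 60 - 121 = -61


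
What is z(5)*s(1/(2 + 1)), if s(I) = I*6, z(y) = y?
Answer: 10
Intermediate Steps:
s(I) = 6*I
z(5)*s(1/(2 + 1)) = 5*(6/(2 + 1)) = 5*(6/3) = 5*(6*(⅓)) = 5*2 = 10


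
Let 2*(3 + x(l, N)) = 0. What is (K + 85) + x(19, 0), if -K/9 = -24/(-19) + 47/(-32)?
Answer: 50981/608 ≈ 83.850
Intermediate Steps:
x(l, N) = -3 (x(l, N) = -3 + (½)*0 = -3 + 0 = -3)
K = 1125/608 (K = -9*(-24/(-19) + 47/(-32)) = -9*(-24*(-1/19) + 47*(-1/32)) = -9*(24/19 - 47/32) = -9*(-125/608) = 1125/608 ≈ 1.8503)
(K + 85) + x(19, 0) = (1125/608 + 85) - 3 = 52805/608 - 3 = 50981/608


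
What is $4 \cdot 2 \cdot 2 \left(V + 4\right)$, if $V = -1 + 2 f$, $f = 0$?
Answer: $48$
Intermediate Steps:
$V = -1$ ($V = -1 + 2 \cdot 0 = -1 + 0 = -1$)
$4 \cdot 2 \cdot 2 \left(V + 4\right) = 4 \cdot 2 \cdot 2 \left(-1 + 4\right) = 8 \cdot 2 \cdot 3 = 16 \cdot 3 = 48$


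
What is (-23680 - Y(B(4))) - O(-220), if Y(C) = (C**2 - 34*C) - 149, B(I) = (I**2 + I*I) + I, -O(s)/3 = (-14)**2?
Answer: -23015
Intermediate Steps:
O(s) = -588 (O(s) = -3*(-14)**2 = -3*196 = -588)
B(I) = I + 2*I**2 (B(I) = (I**2 + I**2) + I = 2*I**2 + I = I + 2*I**2)
Y(C) = -149 + C**2 - 34*C
(-23680 - Y(B(4))) - O(-220) = (-23680 - (-149 + (4*(1 + 2*4))**2 - 136*(1 + 2*4))) - 1*(-588) = (-23680 - (-149 + (4*(1 + 8))**2 - 136*(1 + 8))) + 588 = (-23680 - (-149 + (4*9)**2 - 136*9)) + 588 = (-23680 - (-149 + 36**2 - 34*36)) + 588 = (-23680 - (-149 + 1296 - 1224)) + 588 = (-23680 - 1*(-77)) + 588 = (-23680 + 77) + 588 = -23603 + 588 = -23015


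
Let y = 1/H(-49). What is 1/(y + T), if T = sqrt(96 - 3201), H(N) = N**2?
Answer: 2401/17899707106 - 17294403*I*sqrt(345)/17899707106 ≈ 1.3414e-7 - 0.017946*I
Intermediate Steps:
T = 3*I*sqrt(345) (T = sqrt(-3105) = 3*I*sqrt(345) ≈ 55.723*I)
y = 1/2401 (y = 1/((-49)**2) = 1/2401 ≈ 0.00041649)
1/(y + T) = 1/(1/2401 + 3*I*sqrt(345))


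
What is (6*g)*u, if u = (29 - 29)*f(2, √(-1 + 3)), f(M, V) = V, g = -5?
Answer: 0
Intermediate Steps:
u = 0 (u = (29 - 29)*√(-1 + 3) = 0*√2 = 0)
(6*g)*u = (6*(-5))*0 = -30*0 = 0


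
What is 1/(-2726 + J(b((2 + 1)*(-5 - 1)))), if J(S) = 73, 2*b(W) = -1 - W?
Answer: -1/2653 ≈ -0.00037693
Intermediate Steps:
b(W) = -½ - W/2 (b(W) = (-1 - W)/2 = -½ - W/2)
1/(-2726 + J(b((2 + 1)*(-5 - 1)))) = 1/(-2726 + 73) = 1/(-2653) = -1/2653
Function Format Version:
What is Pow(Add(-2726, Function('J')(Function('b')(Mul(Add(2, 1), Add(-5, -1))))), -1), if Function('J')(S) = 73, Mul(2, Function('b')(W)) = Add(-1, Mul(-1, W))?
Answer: Rational(-1, 2653) ≈ -0.00037693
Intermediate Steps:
Function('b')(W) = Add(Rational(-1, 2), Mul(Rational(-1, 2), W)) (Function('b')(W) = Mul(Rational(1, 2), Add(-1, Mul(-1, W))) = Add(Rational(-1, 2), Mul(Rational(-1, 2), W)))
Pow(Add(-2726, Function('J')(Function('b')(Mul(Add(2, 1), Add(-5, -1))))), -1) = Pow(Add(-2726, 73), -1) = Pow(-2653, -1) = Rational(-1, 2653)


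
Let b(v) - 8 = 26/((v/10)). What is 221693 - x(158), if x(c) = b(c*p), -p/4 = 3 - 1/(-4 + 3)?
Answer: 140104985/632 ≈ 2.2169e+5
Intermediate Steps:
p = -16 (p = -4*(3 - 1/(-4 + 3)) = -4*(3 - 1/(-1)) = -4*(3 - 1*(-1)) = -4*(3 + 1) = -4*4 = -16)
b(v) = 8 + 260/v (b(v) = 8 + 26/((v/10)) = 8 + 26*(10/v) = 8 + 260/v)
x(c) = 8 - 65/(4*c) (x(c) = 8 + 260/((c*(-16))) = 8 + 260/((-16*c)) = 8 + 260*(-1/(16*c)) = 8 - 65/(4*c))
221693 - x(158) = 221693 - (8 - 65/4/158) = 221693 - (8 - 65/4*1/158) = 221693 - (8 - 65/632) = 221693 - 1*4991/632 = 221693 - 4991/632 = 140104985/632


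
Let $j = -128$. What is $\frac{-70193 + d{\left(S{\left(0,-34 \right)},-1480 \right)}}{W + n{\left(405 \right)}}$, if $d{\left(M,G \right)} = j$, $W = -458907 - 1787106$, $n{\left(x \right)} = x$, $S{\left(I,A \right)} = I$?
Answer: $\frac{70321}{2245608} \approx 0.031315$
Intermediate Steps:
$W = -2246013$ ($W = -458907 - 1787106 = -2246013$)
$d{\left(M,G \right)} = -128$
$\frac{-70193 + d{\left(S{\left(0,-34 \right)},-1480 \right)}}{W + n{\left(405 \right)}} = \frac{-70193 - 128}{-2246013 + 405} = - \frac{70321}{-2245608} = \left(-70321\right) \left(- \frac{1}{2245608}\right) = \frac{70321}{2245608}$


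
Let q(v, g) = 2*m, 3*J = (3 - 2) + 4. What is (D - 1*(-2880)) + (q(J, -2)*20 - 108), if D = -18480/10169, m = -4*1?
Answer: 26542948/10169 ≈ 2610.2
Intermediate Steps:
m = -4
D = -18480/10169 (D = -18480*1/10169 = -18480/10169 ≈ -1.8173)
J = 5/3 (J = ((3 - 2) + 4)/3 = (1 + 4)/3 = (⅓)*5 = 5/3 ≈ 1.6667)
q(v, g) = -8 (q(v, g) = 2*(-4) = -8)
(D - 1*(-2880)) + (q(J, -2)*20 - 108) = (-18480/10169 - 1*(-2880)) + (-8*20 - 108) = (-18480/10169 + 2880) + (-160 - 108) = 29268240/10169 - 268 = 26542948/10169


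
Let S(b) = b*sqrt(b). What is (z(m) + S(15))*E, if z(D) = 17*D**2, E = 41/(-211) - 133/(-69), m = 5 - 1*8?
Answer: 1286934/4853 + 126170*sqrt(15)/4853 ≈ 365.87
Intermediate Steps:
S(b) = b**(3/2)
m = -3 (m = 5 - 8 = -3)
E = 25234/14559 (E = 41*(-1/211) - 133*(-1/69) = -41/211 + 133/69 = 25234/14559 ≈ 1.7332)
(z(m) + S(15))*E = (17*(-3)**2 + 15**(3/2))*(25234/14559) = (17*9 + 15*sqrt(15))*(25234/14559) = (153 + 15*sqrt(15))*(25234/14559) = 1286934/4853 + 126170*sqrt(15)/4853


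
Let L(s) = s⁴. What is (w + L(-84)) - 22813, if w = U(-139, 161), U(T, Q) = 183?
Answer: 49764506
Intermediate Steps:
w = 183
(w + L(-84)) - 22813 = (183 + (-84)⁴) - 22813 = (183 + 49787136) - 22813 = 49787319 - 22813 = 49764506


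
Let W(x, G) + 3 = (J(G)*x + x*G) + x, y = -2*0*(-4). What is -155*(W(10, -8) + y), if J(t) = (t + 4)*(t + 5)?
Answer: -7285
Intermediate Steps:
J(t) = (4 + t)*(5 + t)
y = 0 (y = 0*(-4) = 0)
W(x, G) = -3 + x + G*x + x*(20 + G² + 9*G) (W(x, G) = -3 + (((20 + G² + 9*G)*x + x*G) + x) = -3 + ((x*(20 + G² + 9*G) + G*x) + x) = -3 + ((G*x + x*(20 + G² + 9*G)) + x) = -3 + (x + G*x + x*(20 + G² + 9*G)) = -3 + x + G*x + x*(20 + G² + 9*G))
-155*(W(10, -8) + y) = -155*((-3 + 21*10 + 10*(-8)² + 10*(-8)*10) + 0) = -155*((-3 + 210 + 10*64 - 800) + 0) = -155*((-3 + 210 + 640 - 800) + 0) = -155*(47 + 0) = -155*47 = -7285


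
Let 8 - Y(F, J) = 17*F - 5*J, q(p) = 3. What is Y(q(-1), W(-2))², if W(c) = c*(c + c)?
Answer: 9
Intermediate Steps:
W(c) = 2*c² (W(c) = c*(2*c) = 2*c²)
Y(F, J) = 8 - 17*F + 5*J (Y(F, J) = 8 - (17*F - 5*J) = 8 - (-5*J + 17*F) = 8 + (-17*F + 5*J) = 8 - 17*F + 5*J)
Y(q(-1), W(-2))² = (8 - 17*3 + 5*(2*(-2)²))² = (8 - 51 + 5*(2*4))² = (8 - 51 + 5*8)² = (8 - 51 + 40)² = (-3)² = 9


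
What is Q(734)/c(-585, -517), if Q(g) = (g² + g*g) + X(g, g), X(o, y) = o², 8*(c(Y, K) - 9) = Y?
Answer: -4310048/171 ≈ -25205.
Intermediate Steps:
c(Y, K) = 9 + Y/8
Q(g) = 3*g² (Q(g) = (g² + g*g) + g² = (g² + g²) + g² = 2*g² + g² = 3*g²)
Q(734)/c(-585, -517) = (3*734²)/(9 + (⅛)*(-585)) = (3*538756)/(9 - 585/8) = 1616268/(-513/8) = 1616268*(-8/513) = -4310048/171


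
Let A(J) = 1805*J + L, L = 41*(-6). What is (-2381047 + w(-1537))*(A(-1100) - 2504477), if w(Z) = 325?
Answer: 10689972681006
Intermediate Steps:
L = -246
A(J) = -246 + 1805*J (A(J) = 1805*J - 246 = -246 + 1805*J)
(-2381047 + w(-1537))*(A(-1100) - 2504477) = (-2381047 + 325)*((-246 + 1805*(-1100)) - 2504477) = -2380722*((-246 - 1985500) - 2504477) = -2380722*(-1985746 - 2504477) = -2380722*(-4490223) = 10689972681006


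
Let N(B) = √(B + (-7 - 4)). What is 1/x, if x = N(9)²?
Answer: -½ ≈ -0.50000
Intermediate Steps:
N(B) = √(-11 + B) (N(B) = √(B - 11) = √(-11 + B))
x = -2 (x = (√(-11 + 9))² = (√(-2))² = (I*√2)² = -2)
1/x = 1/(-2) = -½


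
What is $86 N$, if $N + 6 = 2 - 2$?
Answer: $-516$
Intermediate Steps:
$N = -6$ ($N = -6 + \left(2 - 2\right) = -6 + 0 = -6$)
$86 N = 86 \left(-6\right) = -516$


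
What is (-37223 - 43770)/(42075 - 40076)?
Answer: -80993/1999 ≈ -40.517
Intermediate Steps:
(-37223 - 43770)/(42075 - 40076) = -80993/1999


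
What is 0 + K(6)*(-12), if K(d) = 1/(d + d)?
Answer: -1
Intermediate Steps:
K(d) = 1/(2*d)
0 + K(6)*(-12) = 0 + ((½)/6)*(-12) = 0 + ((½)*(⅙))*(-12) = 0 + (1/12)*(-12) = 0 - 1 = -1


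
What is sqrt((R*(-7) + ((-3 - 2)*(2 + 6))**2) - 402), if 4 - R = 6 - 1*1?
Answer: sqrt(1205) ≈ 34.713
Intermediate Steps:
R = -1 (R = 4 - (6 - 1*1) = 4 - (6 - 1) = 4 - 1*5 = 4 - 5 = -1)
sqrt((R*(-7) + ((-3 - 2)*(2 + 6))**2) - 402) = sqrt((-1*(-7) + ((-3 - 2)*(2 + 6))**2) - 402) = sqrt((7 + (-5*8)**2) - 402) = sqrt((7 + (-40)**2) - 402) = sqrt((7 + 1600) - 402) = sqrt(1607 - 402) = sqrt(1205)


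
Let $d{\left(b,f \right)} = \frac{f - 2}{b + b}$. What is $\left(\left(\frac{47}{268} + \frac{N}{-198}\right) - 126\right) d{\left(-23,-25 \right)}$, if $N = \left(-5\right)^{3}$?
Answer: $- \frac{9964887}{135608} \approx -73.483$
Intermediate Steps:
$N = -125$
$d{\left(b,f \right)} = \frac{-2 + f}{2 b}$
$\left(\left(\frac{47}{268} + \frac{N}{-198}\right) - 126\right) d{\left(-23,-25 \right)} = \left(\left(\frac{47}{268} - \frac{125}{-198}\right) - 126\right) \frac{-2 - 25}{2 \left(-23\right)} = \left(\left(47 \cdot \frac{1}{268} - - \frac{125}{198}\right) - 126\right) \frac{1}{2} \left(- \frac{1}{23}\right) \left(-27\right) = \left(\left(\frac{47}{268} + \frac{125}{198}\right) - 126\right) \frac{27}{46} = \left(\frac{21403}{26532} - 126\right) \frac{27}{46} = \left(- \frac{3321629}{26532}\right) \frac{27}{46} = - \frac{9964887}{135608}$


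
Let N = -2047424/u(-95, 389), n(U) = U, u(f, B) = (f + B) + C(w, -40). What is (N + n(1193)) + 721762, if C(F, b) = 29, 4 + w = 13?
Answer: 231467041/323 ≈ 7.1662e+5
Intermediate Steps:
w = 9 (w = -4 + 13 = 9)
u(f, B) = 29 + B + f (u(f, B) = (f + B) + 29 = (B + f) + 29 = 29 + B + f)
N = -2047424/323 (N = -2047424/(29 + 389 - 95) = -2047424/323 ≈ -6338.8)
(N + n(1193)) + 721762 = (-2047424/323 + 1193) + 721762 = -1662085/323 + 721762 = 231467041/323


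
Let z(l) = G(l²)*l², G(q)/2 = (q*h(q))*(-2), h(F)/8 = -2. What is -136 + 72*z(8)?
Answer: 18874232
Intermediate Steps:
h(F) = -16 (h(F) = 8*(-2) = -16)
G(q) = 64*q (G(q) = 2*((q*(-16))*(-2)) = 2*(-16*q*(-2)) = 2*(32*q) = 64*q)
z(l) = 64*l⁴ (z(l) = (64*l²)*l² = 64*l⁴)
-136 + 72*z(8) = -136 + 72*(64*8⁴) = -136 + 72*(64*4096) = -136 + 72*262144 = -136 + 18874368 = 18874232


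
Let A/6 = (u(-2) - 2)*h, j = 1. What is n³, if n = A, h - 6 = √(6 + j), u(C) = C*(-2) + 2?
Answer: 4727808 + 1589760*√7 ≈ 8.9339e+6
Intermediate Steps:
u(C) = 2 - 2*C (u(C) = -2*C + 2 = 2 - 2*C)
h = 6 + √7 (h = 6 + √(6 + 1) = 6 + √7 ≈ 8.6458)
A = 144 + 24*√7 (A = 6*(((2 - 2*(-2)) - 2)*(6 + √7)) = 6*(((2 + 4) - 2)*(6 + √7)) = 6*((6 - 2)*(6 + √7)) = 6*(4*(6 + √7)) = 6*(24 + 4*√7) = 144 + 24*√7 ≈ 207.50)
n = 144 + 24*√7 ≈ 207.50
n³ = (144 + 24*√7)³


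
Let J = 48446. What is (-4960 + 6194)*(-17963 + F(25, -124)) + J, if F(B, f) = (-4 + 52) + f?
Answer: -22211680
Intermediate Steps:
F(B, f) = 48 + f
(-4960 + 6194)*(-17963 + F(25, -124)) + J = (-4960 + 6194)*(-17963 + (48 - 124)) + 48446 = 1234*(-17963 - 76) + 48446 = 1234*(-18039) + 48446 = -22260126 + 48446 = -22211680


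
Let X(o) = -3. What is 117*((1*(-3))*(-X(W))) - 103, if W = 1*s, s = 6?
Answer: -1156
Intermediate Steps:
W = 6 (W = 1*6 = 6)
117*((1*(-3))*(-X(W))) - 103 = 117*((1*(-3))*(-1*(-3))) - 103 = 117*(-3*3) - 103 = 117*(-9) - 103 = -1053 - 103 = -1156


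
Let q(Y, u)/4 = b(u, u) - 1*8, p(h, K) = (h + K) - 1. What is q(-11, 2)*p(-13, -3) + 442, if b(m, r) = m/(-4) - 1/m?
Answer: 1054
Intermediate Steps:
b(m, r) = -1/m - m/4 (b(m, r) = m*(-1/4) - 1/m = -m/4 - 1/m = -1/m - m/4)
p(h, K) = -1 + K + h (p(h, K) = (K + h) - 1 = -1 + K + h)
q(Y, u) = -32 - u - 4/u (q(Y, u) = 4*((-1/u - u/4) - 1*8) = 4*((-1/u - u/4) - 8) = 4*(-8 - 1/u - u/4) = -32 - u - 4/u)
q(-11, 2)*p(-13, -3) + 442 = (-32 - 1*2 - 4/2)*(-1 - 3 - 13) + 442 = (-32 - 2 - 4*1/2)*(-17) + 442 = (-32 - 2 - 2)*(-17) + 442 = -36*(-17) + 442 = 612 + 442 = 1054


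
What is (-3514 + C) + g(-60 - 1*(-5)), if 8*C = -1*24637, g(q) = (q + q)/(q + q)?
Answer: -52741/8 ≈ -6592.6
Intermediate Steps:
g(q) = 1 (g(q) = (2*q)/((2*q)) = (2*q)*(1/(2*q)) = 1)
C = -24637/8 (C = (-1*24637)/8 = (⅛)*(-24637) = -24637/8 ≈ -3079.6)
(-3514 + C) + g(-60 - 1*(-5)) = (-3514 - 24637/8) + 1 = -52749/8 + 1 = -52741/8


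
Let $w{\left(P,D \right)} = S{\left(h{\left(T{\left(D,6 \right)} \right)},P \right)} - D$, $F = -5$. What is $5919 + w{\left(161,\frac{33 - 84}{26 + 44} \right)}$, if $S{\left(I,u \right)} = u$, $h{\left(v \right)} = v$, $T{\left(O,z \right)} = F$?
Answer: $\frac{425651}{70} \approx 6080.7$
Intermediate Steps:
$T{\left(O,z \right)} = -5$
$w{\left(P,D \right)} = P - D$
$5919 + w{\left(161,\frac{33 - 84}{26 + 44} \right)} = 5919 + \left(161 - \frac{33 - 84}{26 + 44}\right) = 5919 + \left(161 - - \frac{51}{70}\right) = 5919 + \left(161 + \frac{51}{70}\right) = 5919 + \frac{11321}{70} = \frac{425651}{70}$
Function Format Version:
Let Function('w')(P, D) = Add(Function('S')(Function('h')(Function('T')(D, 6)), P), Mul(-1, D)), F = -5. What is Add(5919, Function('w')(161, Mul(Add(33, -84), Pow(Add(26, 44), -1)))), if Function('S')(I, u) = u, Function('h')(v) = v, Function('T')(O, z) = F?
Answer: Rational(425651, 70) ≈ 6080.7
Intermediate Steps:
Function('T')(O, z) = -5
Function('w')(P, D) = Add(P, Mul(-1, D))
Add(5919, Function('w')(161, Mul(Add(33, -84), Pow(Add(26, 44), -1)))) = Add(5919, Add(161, Mul(-1, Mul(Add(33, -84), Pow(Add(26, 44), -1))))) = Add(5919, Add(161, Mul(-1, Mul(-51, Pow(70, -1))))) = Add(5919, Add(161, Mul(-1, Mul(-51, Rational(1, 70))))) = Add(5919, Add(161, Mul(-1, Rational(-51, 70)))) = Add(5919, Add(161, Rational(51, 70))) = Add(5919, Rational(11321, 70)) = Rational(425651, 70)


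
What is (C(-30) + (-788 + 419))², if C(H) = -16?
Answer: 148225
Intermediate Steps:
(C(-30) + (-788 + 419))² = (-16 + (-788 + 419))² = (-16 - 369)² = (-385)² = 148225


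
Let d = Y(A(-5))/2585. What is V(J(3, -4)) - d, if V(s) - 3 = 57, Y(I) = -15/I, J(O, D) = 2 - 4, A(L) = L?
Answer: 155097/2585 ≈ 59.999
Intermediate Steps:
J(O, D) = -2
V(s) = 60 (V(s) = 3 + 57 = 60)
d = 3/2585 (d = -15/(-5)/2585 = -15*(-1/5)*(1/2585) = 3*(1/2585) = 3/2585 ≈ 0.0011605)
V(J(3, -4)) - d = 60 - 1*3/2585 = 60 - 3/2585 = 155097/2585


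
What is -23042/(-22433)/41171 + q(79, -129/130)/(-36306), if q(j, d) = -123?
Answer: 38146005047/11177274598386 ≈ 0.0034128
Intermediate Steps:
-23042/(-22433)/41171 + q(79, -129/130)/(-36306) = -23042/(-22433)/41171 - 123/(-36306) = -23042*(-1/22433)*(1/41171) - 123*(-1/36306) = (23042/22433)*(1/41171) + 41/12102 = 23042/923589043 + 41/12102 = 38146005047/11177274598386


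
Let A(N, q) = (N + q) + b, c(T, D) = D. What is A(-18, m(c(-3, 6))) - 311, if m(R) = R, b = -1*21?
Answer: -344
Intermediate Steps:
b = -21
A(N, q) = -21 + N + q (A(N, q) = (N + q) - 21 = -21 + N + q)
A(-18, m(c(-3, 6))) - 311 = (-21 - 18 + 6) - 311 = -33 - 311 = -344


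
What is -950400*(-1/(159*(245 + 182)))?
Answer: 316800/22631 ≈ 13.999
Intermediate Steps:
-950400*(-1/(159*(245 + 182))) = -950400/(427*(-159)) = -950400/(-67893) = -950400*(-1/67893) = 316800/22631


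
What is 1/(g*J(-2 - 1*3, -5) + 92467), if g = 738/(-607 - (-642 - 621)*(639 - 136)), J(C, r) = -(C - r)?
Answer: 1/92467 ≈ 1.0815e-5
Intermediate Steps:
J(C, r) = r - C
g = 369/317341 (g = 738/(-607 - (-1263)*503) = 738/(-607 - 1*(-635289)) = 738/(-607 + 635289) = 738/634682 = 738*(1/634682) = 369/317341 ≈ 0.0011628)
1/(g*J(-2 - 1*3, -5) + 92467) = 1/(369*(-5 - (-2 - 1*3))/317341 + 92467) = 1/(369*(-5 - (-2 - 3))/317341 + 92467) = 1/(369*(-5 - 1*(-5))/317341 + 92467) = 1/(369*(-5 + 5)/317341 + 92467) = 1/((369/317341)*0 + 92467) = 1/(0 + 92467) = 1/92467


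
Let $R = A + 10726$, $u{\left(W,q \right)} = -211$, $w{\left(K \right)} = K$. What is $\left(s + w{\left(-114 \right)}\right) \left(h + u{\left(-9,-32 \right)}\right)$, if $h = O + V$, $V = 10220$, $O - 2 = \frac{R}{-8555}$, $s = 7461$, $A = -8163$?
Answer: $\frac{629208409074}{8555} \approx 7.3549 \cdot 10^{7}$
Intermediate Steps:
$R = 2563$ ($R = -8163 + 10726 = 2563$)
$O = \frac{14547}{8555}$ ($O = 2 + \frac{2563}{-8555} = 2 + 2563 \left(- \frac{1}{8555}\right) = 2 - \frac{2563}{8555} = \frac{14547}{8555} \approx 1.7004$)
$h = \frac{87446647}{8555}$ ($h = \frac{14547}{8555} + 10220 = \frac{87446647}{8555} \approx 10222.0$)
$\left(s + w{\left(-114 \right)}\right) \left(h + u{\left(-9,-32 \right)}\right) = \left(7461 - 114\right) \left(\frac{87446647}{8555} - 211\right) = 7347 \cdot \frac{85641542}{8555} = \frac{629208409074}{8555}$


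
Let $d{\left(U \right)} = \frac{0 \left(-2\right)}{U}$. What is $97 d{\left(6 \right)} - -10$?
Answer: $10$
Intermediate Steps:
$d{\left(U \right)} = 0$ ($d{\left(U \right)} = \frac{0}{U} = 0$)
$97 d{\left(6 \right)} - -10 = 97 \cdot 0 - -10 = 0 + 10 = 10$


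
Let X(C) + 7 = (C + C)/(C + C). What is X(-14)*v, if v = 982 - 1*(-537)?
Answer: -9114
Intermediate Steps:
X(C) = -6 (X(C) = -7 + (C + C)/(C + C) = -7 + (2*C)/((2*C)) = -7 + (2*C)*(1/(2*C)) = -7 + 1 = -6)
v = 1519 (v = 982 + 537 = 1519)
X(-14)*v = -6*1519 = -9114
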